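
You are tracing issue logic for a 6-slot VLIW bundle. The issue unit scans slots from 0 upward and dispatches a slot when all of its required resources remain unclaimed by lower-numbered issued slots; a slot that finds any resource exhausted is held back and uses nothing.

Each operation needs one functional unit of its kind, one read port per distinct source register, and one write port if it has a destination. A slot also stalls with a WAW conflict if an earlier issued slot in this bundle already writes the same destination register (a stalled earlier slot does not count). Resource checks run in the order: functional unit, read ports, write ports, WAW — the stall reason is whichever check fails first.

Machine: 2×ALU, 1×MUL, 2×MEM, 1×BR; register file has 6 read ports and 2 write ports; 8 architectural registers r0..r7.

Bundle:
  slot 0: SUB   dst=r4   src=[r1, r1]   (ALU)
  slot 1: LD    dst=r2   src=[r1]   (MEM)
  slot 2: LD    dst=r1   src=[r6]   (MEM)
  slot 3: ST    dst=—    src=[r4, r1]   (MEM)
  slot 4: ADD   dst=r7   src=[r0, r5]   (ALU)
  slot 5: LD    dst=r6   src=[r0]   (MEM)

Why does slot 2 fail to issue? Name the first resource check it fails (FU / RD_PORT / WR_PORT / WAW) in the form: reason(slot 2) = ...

slot 0 (ALU): ISSUE — free A1,Mu1,Ld2,B1 rp5 wp1
slot 1 (MEM): ISSUE — free A1,Mu1,Ld1,B1 rp4 wp0
slot 2 (MEM): stall WR_PORT — free A1,Mu1,Ld1,B1 rp4 wp0
slot 3 (MEM): ISSUE — free A1,Mu1,Ld0,B1 rp2 wp0
slot 4 (ALU): stall WR_PORT — free A1,Mu1,Ld0,B1 rp2 wp0
slot 5 (MEM): stall FU — free A1,Mu1,Ld0,B1 rp2 wp0

reason(slot 2) = WR_PORT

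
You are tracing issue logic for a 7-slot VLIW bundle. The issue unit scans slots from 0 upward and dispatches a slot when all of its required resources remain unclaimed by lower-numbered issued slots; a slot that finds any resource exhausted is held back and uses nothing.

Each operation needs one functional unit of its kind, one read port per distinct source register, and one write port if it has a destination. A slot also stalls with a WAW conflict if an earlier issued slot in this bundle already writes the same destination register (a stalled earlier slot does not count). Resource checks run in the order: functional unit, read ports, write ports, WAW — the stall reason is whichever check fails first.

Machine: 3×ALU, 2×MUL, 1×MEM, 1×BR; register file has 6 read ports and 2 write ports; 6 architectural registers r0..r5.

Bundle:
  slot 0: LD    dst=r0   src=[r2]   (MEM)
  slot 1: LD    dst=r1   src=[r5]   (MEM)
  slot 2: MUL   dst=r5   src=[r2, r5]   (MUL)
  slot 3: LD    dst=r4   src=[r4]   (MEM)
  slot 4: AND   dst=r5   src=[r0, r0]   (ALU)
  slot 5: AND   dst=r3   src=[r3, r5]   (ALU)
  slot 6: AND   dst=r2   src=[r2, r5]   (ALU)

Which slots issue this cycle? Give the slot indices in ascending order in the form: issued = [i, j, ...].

issued = [0, 2]

  0. MEM→r0 ⇒ go  {3A/2Mu/0Ld/1B | 5r 1w}
  1. MEM→r1 ⇒ no(FU)  {3A/2Mu/0Ld/1B | 5r 1w}
  2. MUL→r5 ⇒ go  {3A/1Mu/0Ld/1B | 3r 0w}
  3. MEM→r4 ⇒ no(FU)  {3A/1Mu/0Ld/1B | 3r 0w}
  4. ALU→r5 ⇒ no(WR_PORT)  {3A/1Mu/0Ld/1B | 3r 0w}
  5. ALU→r3 ⇒ no(WR_PORT)  {3A/1Mu/0Ld/1B | 3r 0w}
  6. ALU→r2 ⇒ no(WR_PORT)  {3A/1Mu/0Ld/1B | 3r 0w}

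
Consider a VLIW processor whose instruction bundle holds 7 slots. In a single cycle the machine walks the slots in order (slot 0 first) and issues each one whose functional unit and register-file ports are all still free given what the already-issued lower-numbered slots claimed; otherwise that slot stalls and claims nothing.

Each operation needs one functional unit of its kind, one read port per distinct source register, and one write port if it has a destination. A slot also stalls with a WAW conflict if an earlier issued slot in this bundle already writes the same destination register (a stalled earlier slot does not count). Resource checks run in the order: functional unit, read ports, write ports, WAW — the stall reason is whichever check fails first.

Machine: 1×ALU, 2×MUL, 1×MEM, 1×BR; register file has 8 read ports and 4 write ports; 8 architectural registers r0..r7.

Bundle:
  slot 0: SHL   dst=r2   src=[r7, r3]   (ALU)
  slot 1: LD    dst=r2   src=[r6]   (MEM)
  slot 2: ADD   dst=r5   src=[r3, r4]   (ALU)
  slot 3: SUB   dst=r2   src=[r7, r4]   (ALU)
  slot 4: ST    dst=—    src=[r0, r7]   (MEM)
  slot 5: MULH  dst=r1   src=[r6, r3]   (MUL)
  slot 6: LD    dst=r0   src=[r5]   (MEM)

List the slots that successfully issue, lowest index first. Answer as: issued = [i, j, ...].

issued = [0, 4, 5]

slot 0 (ALU): ISSUE — free A0,Mu2,Ld1,B1 rp6 wp3
slot 1 (MEM): stall WAW — free A0,Mu2,Ld1,B1 rp6 wp3
slot 2 (ALU): stall FU — free A0,Mu2,Ld1,B1 rp6 wp3
slot 3 (ALU): stall FU — free A0,Mu2,Ld1,B1 rp6 wp3
slot 4 (MEM): ISSUE — free A0,Mu2,Ld0,B1 rp4 wp3
slot 5 (MUL): ISSUE — free A0,Mu1,Ld0,B1 rp2 wp2
slot 6 (MEM): stall FU — free A0,Mu1,Ld0,B1 rp2 wp2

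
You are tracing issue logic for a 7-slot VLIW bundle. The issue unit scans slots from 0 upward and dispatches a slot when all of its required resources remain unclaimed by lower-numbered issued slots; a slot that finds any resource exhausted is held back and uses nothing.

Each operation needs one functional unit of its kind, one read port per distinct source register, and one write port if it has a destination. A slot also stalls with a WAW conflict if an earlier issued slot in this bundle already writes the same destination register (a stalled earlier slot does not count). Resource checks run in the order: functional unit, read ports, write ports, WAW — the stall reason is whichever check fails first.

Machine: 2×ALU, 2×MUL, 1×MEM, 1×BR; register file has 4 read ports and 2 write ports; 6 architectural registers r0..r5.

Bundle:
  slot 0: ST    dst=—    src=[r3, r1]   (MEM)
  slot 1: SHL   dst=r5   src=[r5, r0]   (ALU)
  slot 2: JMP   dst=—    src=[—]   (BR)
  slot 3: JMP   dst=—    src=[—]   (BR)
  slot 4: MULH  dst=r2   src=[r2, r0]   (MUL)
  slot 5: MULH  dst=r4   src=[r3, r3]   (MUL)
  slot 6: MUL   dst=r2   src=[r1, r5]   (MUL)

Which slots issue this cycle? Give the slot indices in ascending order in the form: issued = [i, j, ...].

(0) want 1×MEM +2rd +0wr — yes → AL2|MU2|ME0|BR1|rd2|wr2
(1) want 1×ALU +2rd +1wr — yes → AL1|MU2|ME0|BR1|rd0|wr1
(2) want 1×BR +0rd +0wr — yes → AL1|MU2|ME0|BR0|rd0|wr1
(3) want 1×BR +0rd +0wr — FU → AL1|MU2|ME0|BR0|rd0|wr1
(4) want 1×MUL +2rd +1wr — RD_PORT → AL1|MU2|ME0|BR0|rd0|wr1
(5) want 1×MUL +1rd +1wr — RD_PORT → AL1|MU2|ME0|BR0|rd0|wr1
(6) want 1×MUL +2rd +1wr — RD_PORT → AL1|MU2|ME0|BR0|rd0|wr1

issued = [0, 1, 2]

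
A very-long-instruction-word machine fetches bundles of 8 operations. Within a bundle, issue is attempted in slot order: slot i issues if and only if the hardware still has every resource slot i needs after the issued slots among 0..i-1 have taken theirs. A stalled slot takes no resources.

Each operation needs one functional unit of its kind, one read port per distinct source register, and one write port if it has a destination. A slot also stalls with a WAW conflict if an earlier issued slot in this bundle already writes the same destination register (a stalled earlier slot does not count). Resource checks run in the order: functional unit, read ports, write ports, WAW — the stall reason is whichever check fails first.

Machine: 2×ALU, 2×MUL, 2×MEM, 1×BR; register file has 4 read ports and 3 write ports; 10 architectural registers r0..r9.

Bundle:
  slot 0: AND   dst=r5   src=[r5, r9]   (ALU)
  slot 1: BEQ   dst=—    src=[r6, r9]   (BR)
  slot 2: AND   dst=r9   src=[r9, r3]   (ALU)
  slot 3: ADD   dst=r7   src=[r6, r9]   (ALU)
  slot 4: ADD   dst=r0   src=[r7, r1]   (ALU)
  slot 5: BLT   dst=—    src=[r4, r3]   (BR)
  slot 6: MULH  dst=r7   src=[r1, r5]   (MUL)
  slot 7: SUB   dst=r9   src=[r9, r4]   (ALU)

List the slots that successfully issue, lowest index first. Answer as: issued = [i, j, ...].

issued = [0, 1]

[0] ALU needs rd=2 wr=1: ok; after: ALU=1 MUL=2 MEM=2 BR=1, R=2, W=2
[1] BR needs rd=2 wr=0: ok; after: ALU=1 MUL=2 MEM=2 BR=0, R=0, W=2
[2] ALU needs rd=2 wr=1: RD_PORT; after: ALU=1 MUL=2 MEM=2 BR=0, R=0, W=2
[3] ALU needs rd=2 wr=1: RD_PORT; after: ALU=1 MUL=2 MEM=2 BR=0, R=0, W=2
[4] ALU needs rd=2 wr=1: RD_PORT; after: ALU=1 MUL=2 MEM=2 BR=0, R=0, W=2
[5] BR needs rd=2 wr=0: FU; after: ALU=1 MUL=2 MEM=2 BR=0, R=0, W=2
[6] MUL needs rd=2 wr=1: RD_PORT; after: ALU=1 MUL=2 MEM=2 BR=0, R=0, W=2
[7] ALU needs rd=2 wr=1: RD_PORT; after: ALU=1 MUL=2 MEM=2 BR=0, R=0, W=2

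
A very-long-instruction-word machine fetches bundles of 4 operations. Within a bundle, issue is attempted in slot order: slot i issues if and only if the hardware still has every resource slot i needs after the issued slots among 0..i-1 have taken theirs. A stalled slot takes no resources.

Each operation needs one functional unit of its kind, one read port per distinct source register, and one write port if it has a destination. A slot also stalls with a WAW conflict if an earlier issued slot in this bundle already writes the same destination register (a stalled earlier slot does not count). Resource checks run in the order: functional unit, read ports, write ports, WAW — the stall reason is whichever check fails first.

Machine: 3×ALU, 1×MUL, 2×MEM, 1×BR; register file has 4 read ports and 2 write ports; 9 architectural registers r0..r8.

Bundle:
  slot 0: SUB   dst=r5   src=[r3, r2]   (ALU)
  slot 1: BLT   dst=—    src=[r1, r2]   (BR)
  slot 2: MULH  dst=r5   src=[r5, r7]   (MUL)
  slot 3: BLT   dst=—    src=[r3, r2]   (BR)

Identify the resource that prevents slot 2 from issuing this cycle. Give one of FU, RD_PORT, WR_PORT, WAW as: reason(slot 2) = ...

(0) want 1×ALU +2rd +1wr — yes → AL2|MU1|ME2|BR1|rd2|wr1
(1) want 1×BR +2rd +0wr — yes → AL2|MU1|ME2|BR0|rd0|wr1
(2) want 1×MUL +2rd +1wr — RD_PORT → AL2|MU1|ME2|BR0|rd0|wr1
(3) want 1×BR +2rd +0wr — FU → AL2|MU1|ME2|BR0|rd0|wr1

reason(slot 2) = RD_PORT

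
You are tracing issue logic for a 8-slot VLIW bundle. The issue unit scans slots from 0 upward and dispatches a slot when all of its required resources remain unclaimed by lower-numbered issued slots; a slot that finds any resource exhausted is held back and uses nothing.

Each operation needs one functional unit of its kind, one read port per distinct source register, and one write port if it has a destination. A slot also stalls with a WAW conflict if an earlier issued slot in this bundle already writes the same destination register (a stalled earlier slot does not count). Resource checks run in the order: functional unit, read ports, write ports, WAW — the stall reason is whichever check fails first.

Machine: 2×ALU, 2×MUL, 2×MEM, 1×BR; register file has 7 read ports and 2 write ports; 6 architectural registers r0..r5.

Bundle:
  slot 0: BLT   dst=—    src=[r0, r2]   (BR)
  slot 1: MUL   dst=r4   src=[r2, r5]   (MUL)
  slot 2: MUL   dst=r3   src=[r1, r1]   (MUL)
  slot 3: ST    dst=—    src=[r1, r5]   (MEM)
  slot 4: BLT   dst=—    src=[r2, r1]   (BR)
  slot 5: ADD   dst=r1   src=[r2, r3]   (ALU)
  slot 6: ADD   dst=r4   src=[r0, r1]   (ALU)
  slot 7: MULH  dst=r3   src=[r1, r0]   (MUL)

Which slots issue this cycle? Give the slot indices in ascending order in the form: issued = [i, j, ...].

issued = [0, 1, 2, 3]

[0] BR needs rd=2 wr=0: ok; after: ALU=2 MUL=2 MEM=2 BR=0, R=5, W=2
[1] MUL needs rd=2 wr=1: ok; after: ALU=2 MUL=1 MEM=2 BR=0, R=3, W=1
[2] MUL needs rd=1 wr=1: ok; after: ALU=2 MUL=0 MEM=2 BR=0, R=2, W=0
[3] MEM needs rd=2 wr=0: ok; after: ALU=2 MUL=0 MEM=1 BR=0, R=0, W=0
[4] BR needs rd=2 wr=0: FU; after: ALU=2 MUL=0 MEM=1 BR=0, R=0, W=0
[5] ALU needs rd=2 wr=1: RD_PORT; after: ALU=2 MUL=0 MEM=1 BR=0, R=0, W=0
[6] ALU needs rd=2 wr=1: RD_PORT; after: ALU=2 MUL=0 MEM=1 BR=0, R=0, W=0
[7] MUL needs rd=2 wr=1: FU; after: ALU=2 MUL=0 MEM=1 BR=0, R=0, W=0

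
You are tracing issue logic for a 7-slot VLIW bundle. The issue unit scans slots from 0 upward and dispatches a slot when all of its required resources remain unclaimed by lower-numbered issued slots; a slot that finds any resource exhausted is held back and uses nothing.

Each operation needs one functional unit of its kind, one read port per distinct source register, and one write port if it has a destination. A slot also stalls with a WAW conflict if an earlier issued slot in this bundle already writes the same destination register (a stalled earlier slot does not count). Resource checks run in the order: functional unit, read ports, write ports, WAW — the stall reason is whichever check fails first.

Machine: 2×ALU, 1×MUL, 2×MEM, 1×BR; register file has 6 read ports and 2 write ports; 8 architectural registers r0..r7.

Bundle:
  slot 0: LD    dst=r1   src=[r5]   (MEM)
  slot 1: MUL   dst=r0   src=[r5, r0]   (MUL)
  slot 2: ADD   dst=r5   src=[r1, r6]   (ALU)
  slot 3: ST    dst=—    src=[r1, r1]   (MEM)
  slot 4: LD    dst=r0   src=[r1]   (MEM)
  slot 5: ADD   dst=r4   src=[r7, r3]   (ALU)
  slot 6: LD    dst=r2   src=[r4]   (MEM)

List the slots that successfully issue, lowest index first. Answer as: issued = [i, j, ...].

(0) want 1×MEM +1rd +1wr — yes → AL2|MU1|ME1|BR1|rd5|wr1
(1) want 1×MUL +2rd +1wr — yes → AL2|MU0|ME1|BR1|rd3|wr0
(2) want 1×ALU +2rd +1wr — WR_PORT → AL2|MU0|ME1|BR1|rd3|wr0
(3) want 1×MEM +1rd +0wr — yes → AL2|MU0|ME0|BR1|rd2|wr0
(4) want 1×MEM +1rd +1wr — FU → AL2|MU0|ME0|BR1|rd2|wr0
(5) want 1×ALU +2rd +1wr — WR_PORT → AL2|MU0|ME0|BR1|rd2|wr0
(6) want 1×MEM +1rd +1wr — FU → AL2|MU0|ME0|BR1|rd2|wr0

issued = [0, 1, 3]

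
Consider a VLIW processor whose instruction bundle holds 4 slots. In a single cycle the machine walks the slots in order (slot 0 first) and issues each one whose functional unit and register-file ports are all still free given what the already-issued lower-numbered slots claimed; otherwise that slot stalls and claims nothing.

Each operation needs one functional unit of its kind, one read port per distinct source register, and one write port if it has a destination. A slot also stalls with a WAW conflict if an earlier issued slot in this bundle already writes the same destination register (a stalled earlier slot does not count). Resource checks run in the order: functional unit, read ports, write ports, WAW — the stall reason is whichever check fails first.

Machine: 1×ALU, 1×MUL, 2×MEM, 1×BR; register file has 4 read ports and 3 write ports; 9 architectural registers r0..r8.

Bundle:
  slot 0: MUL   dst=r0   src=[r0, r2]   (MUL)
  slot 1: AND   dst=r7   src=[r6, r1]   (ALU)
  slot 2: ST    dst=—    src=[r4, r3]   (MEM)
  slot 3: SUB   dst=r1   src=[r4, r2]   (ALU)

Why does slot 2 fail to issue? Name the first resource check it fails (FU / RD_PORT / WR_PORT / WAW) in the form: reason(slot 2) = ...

reason(slot 2) = RD_PORT

  0. MUL→r0 ⇒ go  {1A/0Mu/2Ld/1B | 2r 2w}
  1. ALU→r7 ⇒ go  {0A/0Mu/2Ld/1B | 0r 1w}
  2. MEM ⇒ no(RD_PORT)  {0A/0Mu/2Ld/1B | 0r 1w}
  3. ALU→r1 ⇒ no(FU)  {0A/0Mu/2Ld/1B | 0r 1w}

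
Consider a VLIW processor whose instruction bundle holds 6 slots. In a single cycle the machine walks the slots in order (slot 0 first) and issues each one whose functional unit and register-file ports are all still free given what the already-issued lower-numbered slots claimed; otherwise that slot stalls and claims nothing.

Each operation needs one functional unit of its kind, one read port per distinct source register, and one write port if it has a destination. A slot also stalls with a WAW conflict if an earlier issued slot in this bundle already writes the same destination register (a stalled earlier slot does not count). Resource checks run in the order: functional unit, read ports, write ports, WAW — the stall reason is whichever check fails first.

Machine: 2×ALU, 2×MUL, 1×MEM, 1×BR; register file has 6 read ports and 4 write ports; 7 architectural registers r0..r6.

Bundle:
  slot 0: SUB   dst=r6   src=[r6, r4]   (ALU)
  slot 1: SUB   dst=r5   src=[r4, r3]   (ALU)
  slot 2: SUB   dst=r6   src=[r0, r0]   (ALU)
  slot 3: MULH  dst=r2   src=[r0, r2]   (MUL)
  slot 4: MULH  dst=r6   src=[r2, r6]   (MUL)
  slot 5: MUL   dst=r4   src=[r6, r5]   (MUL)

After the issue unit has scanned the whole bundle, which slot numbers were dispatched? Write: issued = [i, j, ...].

issued = [0, 1, 3]

[0] ALU needs rd=2 wr=1: ok; after: ALU=1 MUL=2 MEM=1 BR=1, R=4, W=3
[1] ALU needs rd=2 wr=1: ok; after: ALU=0 MUL=2 MEM=1 BR=1, R=2, W=2
[2] ALU needs rd=1 wr=1: FU; after: ALU=0 MUL=2 MEM=1 BR=1, R=2, W=2
[3] MUL needs rd=2 wr=1: ok; after: ALU=0 MUL=1 MEM=1 BR=1, R=0, W=1
[4] MUL needs rd=2 wr=1: RD_PORT; after: ALU=0 MUL=1 MEM=1 BR=1, R=0, W=1
[5] MUL needs rd=2 wr=1: RD_PORT; after: ALU=0 MUL=1 MEM=1 BR=1, R=0, W=1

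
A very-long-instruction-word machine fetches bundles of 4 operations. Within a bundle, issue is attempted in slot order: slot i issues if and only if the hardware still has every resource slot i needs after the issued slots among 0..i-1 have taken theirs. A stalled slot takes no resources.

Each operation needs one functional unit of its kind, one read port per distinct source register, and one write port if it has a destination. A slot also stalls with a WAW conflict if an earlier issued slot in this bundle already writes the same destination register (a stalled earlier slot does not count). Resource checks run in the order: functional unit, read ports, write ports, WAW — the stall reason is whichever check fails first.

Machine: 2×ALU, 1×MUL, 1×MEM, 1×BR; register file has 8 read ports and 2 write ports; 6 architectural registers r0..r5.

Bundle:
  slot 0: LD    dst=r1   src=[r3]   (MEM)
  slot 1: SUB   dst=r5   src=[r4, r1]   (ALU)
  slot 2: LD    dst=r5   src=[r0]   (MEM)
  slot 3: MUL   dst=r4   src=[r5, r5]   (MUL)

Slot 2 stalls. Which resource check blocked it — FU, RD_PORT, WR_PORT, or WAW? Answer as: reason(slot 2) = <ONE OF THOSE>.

#0 MEM src=r3 dispatched  <A:2 Mu:1 Ld:0 B:1 rd:7 wr:1>
#1 ALU src=r4,r1 dispatched  <A:1 Mu:1 Ld:0 B:1 rd:5 wr:0>
#2 MEM src=r0 held:FU  <A:1 Mu:1 Ld:0 B:1 rd:5 wr:0>
#3 MUL src=r5,r5 held:WR_PORT  <A:1 Mu:1 Ld:0 B:1 rd:5 wr:0>

reason(slot 2) = FU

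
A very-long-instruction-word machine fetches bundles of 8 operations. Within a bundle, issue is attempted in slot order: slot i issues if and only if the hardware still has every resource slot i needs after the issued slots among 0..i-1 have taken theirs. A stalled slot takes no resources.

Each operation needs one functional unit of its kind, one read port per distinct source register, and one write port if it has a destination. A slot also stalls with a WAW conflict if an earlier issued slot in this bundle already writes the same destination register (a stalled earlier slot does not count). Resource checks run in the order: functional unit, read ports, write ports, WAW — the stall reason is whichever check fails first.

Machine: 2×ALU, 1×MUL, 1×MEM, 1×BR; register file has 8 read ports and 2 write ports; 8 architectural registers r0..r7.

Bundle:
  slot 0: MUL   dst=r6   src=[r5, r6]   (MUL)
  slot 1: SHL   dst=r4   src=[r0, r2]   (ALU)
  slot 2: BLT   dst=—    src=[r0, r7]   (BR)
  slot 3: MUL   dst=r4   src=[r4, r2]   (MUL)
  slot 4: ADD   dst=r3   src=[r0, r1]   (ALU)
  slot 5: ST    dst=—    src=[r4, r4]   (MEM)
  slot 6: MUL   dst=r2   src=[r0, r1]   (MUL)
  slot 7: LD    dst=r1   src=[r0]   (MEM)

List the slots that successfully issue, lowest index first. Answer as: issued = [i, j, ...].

issued = [0, 1, 2, 5]

#0 MUL src=r5,r6 dispatched  <A:2 Mu:0 Ld:1 B:1 rd:6 wr:1>
#1 ALU src=r0,r2 dispatched  <A:1 Mu:0 Ld:1 B:1 rd:4 wr:0>
#2 BR src=r0,r7 dispatched  <A:1 Mu:0 Ld:1 B:0 rd:2 wr:0>
#3 MUL src=r4,r2 held:FU  <A:1 Mu:0 Ld:1 B:0 rd:2 wr:0>
#4 ALU src=r0,r1 held:WR_PORT  <A:1 Mu:0 Ld:1 B:0 rd:2 wr:0>
#5 MEM src=r4,r4 dispatched  <A:1 Mu:0 Ld:0 B:0 rd:1 wr:0>
#6 MUL src=r0,r1 held:FU  <A:1 Mu:0 Ld:0 B:0 rd:1 wr:0>
#7 MEM src=r0 held:FU  <A:1 Mu:0 Ld:0 B:0 rd:1 wr:0>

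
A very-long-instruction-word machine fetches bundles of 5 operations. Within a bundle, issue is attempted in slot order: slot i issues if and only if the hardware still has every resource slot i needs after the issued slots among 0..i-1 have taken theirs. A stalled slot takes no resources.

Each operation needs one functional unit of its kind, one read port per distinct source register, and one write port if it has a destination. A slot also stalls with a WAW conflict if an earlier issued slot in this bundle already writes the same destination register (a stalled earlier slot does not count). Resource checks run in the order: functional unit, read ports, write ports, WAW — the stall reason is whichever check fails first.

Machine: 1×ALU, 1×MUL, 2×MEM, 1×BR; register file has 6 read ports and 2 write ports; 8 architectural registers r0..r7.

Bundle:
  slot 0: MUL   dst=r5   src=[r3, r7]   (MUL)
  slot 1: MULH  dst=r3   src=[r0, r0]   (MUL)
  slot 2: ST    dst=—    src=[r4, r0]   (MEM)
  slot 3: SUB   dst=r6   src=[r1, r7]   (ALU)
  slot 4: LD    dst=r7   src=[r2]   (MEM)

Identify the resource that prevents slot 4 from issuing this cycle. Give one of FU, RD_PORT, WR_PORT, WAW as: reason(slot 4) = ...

[0] MUL needs rd=2 wr=1: ok; after: ALU=1 MUL=0 MEM=2 BR=1, R=4, W=1
[1] MUL needs rd=1 wr=1: FU; after: ALU=1 MUL=0 MEM=2 BR=1, R=4, W=1
[2] MEM needs rd=2 wr=0: ok; after: ALU=1 MUL=0 MEM=1 BR=1, R=2, W=1
[3] ALU needs rd=2 wr=1: ok; after: ALU=0 MUL=0 MEM=1 BR=1, R=0, W=0
[4] MEM needs rd=1 wr=1: RD_PORT; after: ALU=0 MUL=0 MEM=1 BR=1, R=0, W=0

reason(slot 4) = RD_PORT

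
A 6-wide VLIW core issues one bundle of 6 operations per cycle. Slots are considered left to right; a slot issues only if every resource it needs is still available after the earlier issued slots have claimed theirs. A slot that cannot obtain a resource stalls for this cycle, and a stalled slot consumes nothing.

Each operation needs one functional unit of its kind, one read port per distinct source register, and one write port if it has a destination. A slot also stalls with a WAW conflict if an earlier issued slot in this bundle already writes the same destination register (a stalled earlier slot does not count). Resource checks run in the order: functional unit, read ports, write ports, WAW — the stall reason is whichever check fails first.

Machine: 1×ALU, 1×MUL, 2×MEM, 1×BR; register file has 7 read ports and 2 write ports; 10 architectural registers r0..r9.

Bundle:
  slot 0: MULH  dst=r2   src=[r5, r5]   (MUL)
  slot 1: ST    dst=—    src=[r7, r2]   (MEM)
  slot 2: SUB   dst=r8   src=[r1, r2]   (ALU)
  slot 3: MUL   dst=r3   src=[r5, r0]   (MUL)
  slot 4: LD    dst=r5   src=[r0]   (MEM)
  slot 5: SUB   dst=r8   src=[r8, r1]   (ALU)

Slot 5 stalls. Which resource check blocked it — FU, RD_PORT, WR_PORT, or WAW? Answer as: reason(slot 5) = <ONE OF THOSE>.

slot 0 (MUL): ISSUE — free A1,Mu0,Ld2,B1 rp6 wp1
slot 1 (MEM): ISSUE — free A1,Mu0,Ld1,B1 rp4 wp1
slot 2 (ALU): ISSUE — free A0,Mu0,Ld1,B1 rp2 wp0
slot 3 (MUL): stall FU — free A0,Mu0,Ld1,B1 rp2 wp0
slot 4 (MEM): stall WR_PORT — free A0,Mu0,Ld1,B1 rp2 wp0
slot 5 (ALU): stall FU — free A0,Mu0,Ld1,B1 rp2 wp0

reason(slot 5) = FU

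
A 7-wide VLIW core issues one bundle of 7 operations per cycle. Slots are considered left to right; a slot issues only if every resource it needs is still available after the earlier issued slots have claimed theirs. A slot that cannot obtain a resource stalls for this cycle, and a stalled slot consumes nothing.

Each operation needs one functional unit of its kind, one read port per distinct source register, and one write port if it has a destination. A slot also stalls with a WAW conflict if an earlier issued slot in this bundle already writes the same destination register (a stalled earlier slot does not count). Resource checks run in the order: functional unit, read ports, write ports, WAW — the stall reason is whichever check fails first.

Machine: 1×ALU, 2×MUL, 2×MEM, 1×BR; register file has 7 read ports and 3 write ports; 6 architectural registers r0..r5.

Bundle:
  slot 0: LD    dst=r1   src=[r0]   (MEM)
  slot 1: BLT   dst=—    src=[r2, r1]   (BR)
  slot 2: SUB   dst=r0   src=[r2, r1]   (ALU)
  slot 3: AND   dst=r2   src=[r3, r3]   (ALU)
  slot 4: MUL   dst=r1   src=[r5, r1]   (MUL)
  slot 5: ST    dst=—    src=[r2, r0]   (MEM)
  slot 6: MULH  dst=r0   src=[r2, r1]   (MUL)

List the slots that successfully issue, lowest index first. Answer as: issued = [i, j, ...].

(0) want 1×MEM +1rd +1wr — yes → AL1|MU2|ME1|BR1|rd6|wr2
(1) want 1×BR +2rd +0wr — yes → AL1|MU2|ME1|BR0|rd4|wr2
(2) want 1×ALU +2rd +1wr — yes → AL0|MU2|ME1|BR0|rd2|wr1
(3) want 1×ALU +1rd +1wr — FU → AL0|MU2|ME1|BR0|rd2|wr1
(4) want 1×MUL +2rd +1wr — WAW → AL0|MU2|ME1|BR0|rd2|wr1
(5) want 1×MEM +2rd +0wr — yes → AL0|MU2|ME0|BR0|rd0|wr1
(6) want 1×MUL +2rd +1wr — RD_PORT → AL0|MU2|ME0|BR0|rd0|wr1

issued = [0, 1, 2, 5]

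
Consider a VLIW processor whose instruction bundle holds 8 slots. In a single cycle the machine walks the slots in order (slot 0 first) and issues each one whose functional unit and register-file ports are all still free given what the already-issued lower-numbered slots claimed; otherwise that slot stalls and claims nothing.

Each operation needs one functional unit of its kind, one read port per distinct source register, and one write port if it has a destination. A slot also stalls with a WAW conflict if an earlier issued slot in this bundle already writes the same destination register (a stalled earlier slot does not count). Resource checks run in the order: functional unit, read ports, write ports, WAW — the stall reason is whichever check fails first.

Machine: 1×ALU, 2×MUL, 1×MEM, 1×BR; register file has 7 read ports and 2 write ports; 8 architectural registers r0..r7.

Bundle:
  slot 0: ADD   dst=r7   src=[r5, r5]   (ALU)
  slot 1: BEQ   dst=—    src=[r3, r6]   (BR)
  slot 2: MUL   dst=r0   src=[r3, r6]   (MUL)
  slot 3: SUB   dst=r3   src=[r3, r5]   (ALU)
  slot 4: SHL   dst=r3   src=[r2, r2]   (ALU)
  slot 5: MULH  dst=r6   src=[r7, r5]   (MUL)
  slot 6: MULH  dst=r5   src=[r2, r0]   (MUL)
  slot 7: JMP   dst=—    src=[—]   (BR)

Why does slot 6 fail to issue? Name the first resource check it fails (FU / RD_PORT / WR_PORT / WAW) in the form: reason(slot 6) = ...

reason(slot 6) = WR_PORT

#0 ALU src=r5,r5 dispatched  <A:0 Mu:2 Ld:1 B:1 rd:6 wr:1>
#1 BR src=r3,r6 dispatched  <A:0 Mu:2 Ld:1 B:0 rd:4 wr:1>
#2 MUL src=r3,r6 dispatched  <A:0 Mu:1 Ld:1 B:0 rd:2 wr:0>
#3 ALU src=r3,r5 held:FU  <A:0 Mu:1 Ld:1 B:0 rd:2 wr:0>
#4 ALU src=r2,r2 held:FU  <A:0 Mu:1 Ld:1 B:0 rd:2 wr:0>
#5 MUL src=r7,r5 held:WR_PORT  <A:0 Mu:1 Ld:1 B:0 rd:2 wr:0>
#6 MUL src=r2,r0 held:WR_PORT  <A:0 Mu:1 Ld:1 B:0 rd:2 wr:0>
#7 BR src=- held:FU  <A:0 Mu:1 Ld:1 B:0 rd:2 wr:0>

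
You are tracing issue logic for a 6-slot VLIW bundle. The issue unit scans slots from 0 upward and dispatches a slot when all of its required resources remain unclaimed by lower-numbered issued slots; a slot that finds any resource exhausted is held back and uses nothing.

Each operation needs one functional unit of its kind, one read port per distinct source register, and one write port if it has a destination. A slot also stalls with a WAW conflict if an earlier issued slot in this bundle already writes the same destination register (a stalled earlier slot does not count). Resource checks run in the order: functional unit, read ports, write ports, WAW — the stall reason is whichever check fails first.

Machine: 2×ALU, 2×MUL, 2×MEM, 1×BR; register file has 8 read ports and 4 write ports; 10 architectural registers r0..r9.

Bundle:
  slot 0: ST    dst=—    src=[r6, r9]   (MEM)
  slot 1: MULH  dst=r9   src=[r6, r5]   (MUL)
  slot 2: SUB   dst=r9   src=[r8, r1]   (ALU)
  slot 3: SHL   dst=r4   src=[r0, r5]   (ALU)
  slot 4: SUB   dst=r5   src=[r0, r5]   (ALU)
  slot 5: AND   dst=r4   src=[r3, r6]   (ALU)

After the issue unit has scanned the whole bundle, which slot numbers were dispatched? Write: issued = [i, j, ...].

issued = [0, 1, 3, 4]

slot 0 (MEM): ISSUE — free A2,Mu2,Ld1,B1 rp6 wp4
slot 1 (MUL): ISSUE — free A2,Mu1,Ld1,B1 rp4 wp3
slot 2 (ALU): stall WAW — free A2,Mu1,Ld1,B1 rp4 wp3
slot 3 (ALU): ISSUE — free A1,Mu1,Ld1,B1 rp2 wp2
slot 4 (ALU): ISSUE — free A0,Mu1,Ld1,B1 rp0 wp1
slot 5 (ALU): stall FU — free A0,Mu1,Ld1,B1 rp0 wp1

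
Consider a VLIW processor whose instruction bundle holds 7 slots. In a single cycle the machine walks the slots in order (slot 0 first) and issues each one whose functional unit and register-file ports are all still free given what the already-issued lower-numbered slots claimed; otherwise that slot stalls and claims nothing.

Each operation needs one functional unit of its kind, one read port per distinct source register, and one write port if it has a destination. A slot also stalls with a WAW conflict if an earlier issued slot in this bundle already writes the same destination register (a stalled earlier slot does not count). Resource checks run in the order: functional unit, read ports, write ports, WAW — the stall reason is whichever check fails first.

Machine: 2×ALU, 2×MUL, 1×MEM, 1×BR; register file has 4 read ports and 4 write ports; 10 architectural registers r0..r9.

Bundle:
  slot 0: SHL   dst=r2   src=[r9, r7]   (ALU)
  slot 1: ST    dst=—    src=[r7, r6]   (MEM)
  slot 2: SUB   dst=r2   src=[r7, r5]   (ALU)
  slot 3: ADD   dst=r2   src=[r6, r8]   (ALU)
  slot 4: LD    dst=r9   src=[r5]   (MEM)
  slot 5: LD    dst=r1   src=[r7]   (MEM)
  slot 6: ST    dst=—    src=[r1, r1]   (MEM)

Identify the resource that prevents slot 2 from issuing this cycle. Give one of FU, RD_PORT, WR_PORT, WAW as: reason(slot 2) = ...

[0] ALU needs rd=2 wr=1: ok; after: ALU=1 MUL=2 MEM=1 BR=1, R=2, W=3
[1] MEM needs rd=2 wr=0: ok; after: ALU=1 MUL=2 MEM=0 BR=1, R=0, W=3
[2] ALU needs rd=2 wr=1: RD_PORT; after: ALU=1 MUL=2 MEM=0 BR=1, R=0, W=3
[3] ALU needs rd=2 wr=1: RD_PORT; after: ALU=1 MUL=2 MEM=0 BR=1, R=0, W=3
[4] MEM needs rd=1 wr=1: FU; after: ALU=1 MUL=2 MEM=0 BR=1, R=0, W=3
[5] MEM needs rd=1 wr=1: FU; after: ALU=1 MUL=2 MEM=0 BR=1, R=0, W=3
[6] MEM needs rd=1 wr=0: FU; after: ALU=1 MUL=2 MEM=0 BR=1, R=0, W=3

reason(slot 2) = RD_PORT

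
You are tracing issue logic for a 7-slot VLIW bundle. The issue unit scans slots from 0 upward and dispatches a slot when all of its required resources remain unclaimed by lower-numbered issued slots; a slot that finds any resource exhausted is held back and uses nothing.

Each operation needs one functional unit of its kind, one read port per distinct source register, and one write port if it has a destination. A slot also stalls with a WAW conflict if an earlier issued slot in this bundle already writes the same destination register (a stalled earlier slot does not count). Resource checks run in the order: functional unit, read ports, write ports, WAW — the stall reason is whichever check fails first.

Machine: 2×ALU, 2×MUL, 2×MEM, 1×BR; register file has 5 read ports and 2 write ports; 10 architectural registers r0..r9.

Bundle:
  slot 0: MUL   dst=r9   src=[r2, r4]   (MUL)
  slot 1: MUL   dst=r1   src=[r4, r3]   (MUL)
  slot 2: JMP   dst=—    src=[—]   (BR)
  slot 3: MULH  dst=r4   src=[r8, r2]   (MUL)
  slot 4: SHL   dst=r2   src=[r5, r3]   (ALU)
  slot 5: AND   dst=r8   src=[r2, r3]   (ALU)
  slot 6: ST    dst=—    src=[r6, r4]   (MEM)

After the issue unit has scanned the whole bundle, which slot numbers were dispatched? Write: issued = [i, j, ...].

(0) want 1×MUL +2rd +1wr — yes → AL2|MU1|ME2|BR1|rd3|wr1
(1) want 1×MUL +2rd +1wr — yes → AL2|MU0|ME2|BR1|rd1|wr0
(2) want 1×BR +0rd +0wr — yes → AL2|MU0|ME2|BR0|rd1|wr0
(3) want 1×MUL +2rd +1wr — FU → AL2|MU0|ME2|BR0|rd1|wr0
(4) want 1×ALU +2rd +1wr — RD_PORT → AL2|MU0|ME2|BR0|rd1|wr0
(5) want 1×ALU +2rd +1wr — RD_PORT → AL2|MU0|ME2|BR0|rd1|wr0
(6) want 1×MEM +2rd +0wr — RD_PORT → AL2|MU0|ME2|BR0|rd1|wr0

issued = [0, 1, 2]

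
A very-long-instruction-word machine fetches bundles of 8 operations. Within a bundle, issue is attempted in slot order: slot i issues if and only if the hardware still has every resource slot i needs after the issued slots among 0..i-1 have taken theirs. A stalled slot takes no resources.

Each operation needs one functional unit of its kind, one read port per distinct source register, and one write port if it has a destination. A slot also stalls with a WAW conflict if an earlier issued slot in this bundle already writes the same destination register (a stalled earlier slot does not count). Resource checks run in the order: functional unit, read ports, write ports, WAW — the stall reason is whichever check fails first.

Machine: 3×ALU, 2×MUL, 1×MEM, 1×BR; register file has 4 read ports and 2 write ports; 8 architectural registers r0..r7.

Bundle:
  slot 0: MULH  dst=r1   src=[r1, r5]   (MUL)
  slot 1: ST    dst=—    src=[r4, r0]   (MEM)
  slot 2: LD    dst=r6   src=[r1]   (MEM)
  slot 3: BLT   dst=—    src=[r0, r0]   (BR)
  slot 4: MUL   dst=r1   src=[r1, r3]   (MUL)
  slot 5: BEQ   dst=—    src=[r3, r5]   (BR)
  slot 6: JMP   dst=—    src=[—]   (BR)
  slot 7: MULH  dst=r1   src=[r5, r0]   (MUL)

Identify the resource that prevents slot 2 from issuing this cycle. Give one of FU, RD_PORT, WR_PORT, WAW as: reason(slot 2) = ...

slot 0 (MUL): ISSUE — free A3,Mu1,Ld1,B1 rp2 wp1
slot 1 (MEM): ISSUE — free A3,Mu1,Ld0,B1 rp0 wp1
slot 2 (MEM): stall FU — free A3,Mu1,Ld0,B1 rp0 wp1
slot 3 (BR): stall RD_PORT — free A3,Mu1,Ld0,B1 rp0 wp1
slot 4 (MUL): stall RD_PORT — free A3,Mu1,Ld0,B1 rp0 wp1
slot 5 (BR): stall RD_PORT — free A3,Mu1,Ld0,B1 rp0 wp1
slot 6 (BR): ISSUE — free A3,Mu1,Ld0,B0 rp0 wp1
slot 7 (MUL): stall RD_PORT — free A3,Mu1,Ld0,B0 rp0 wp1

reason(slot 2) = FU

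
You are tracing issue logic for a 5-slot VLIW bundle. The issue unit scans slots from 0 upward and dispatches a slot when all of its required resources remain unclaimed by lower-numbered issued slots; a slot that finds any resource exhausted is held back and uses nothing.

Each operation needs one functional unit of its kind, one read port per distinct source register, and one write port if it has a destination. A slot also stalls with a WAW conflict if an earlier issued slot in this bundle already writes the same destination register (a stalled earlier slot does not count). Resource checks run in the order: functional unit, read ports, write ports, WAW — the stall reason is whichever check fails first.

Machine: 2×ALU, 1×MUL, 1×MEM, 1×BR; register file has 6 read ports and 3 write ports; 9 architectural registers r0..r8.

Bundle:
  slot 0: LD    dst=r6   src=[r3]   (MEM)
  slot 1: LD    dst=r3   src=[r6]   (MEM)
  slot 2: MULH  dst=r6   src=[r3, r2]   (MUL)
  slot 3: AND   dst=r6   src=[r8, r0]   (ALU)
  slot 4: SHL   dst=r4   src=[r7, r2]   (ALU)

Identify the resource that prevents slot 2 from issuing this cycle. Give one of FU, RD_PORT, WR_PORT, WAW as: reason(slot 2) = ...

slot 0 (MEM): ISSUE — free A2,Mu1,Ld0,B1 rp5 wp2
slot 1 (MEM): stall FU — free A2,Mu1,Ld0,B1 rp5 wp2
slot 2 (MUL): stall WAW — free A2,Mu1,Ld0,B1 rp5 wp2
slot 3 (ALU): stall WAW — free A2,Mu1,Ld0,B1 rp5 wp2
slot 4 (ALU): ISSUE — free A1,Mu1,Ld0,B1 rp3 wp1

reason(slot 2) = WAW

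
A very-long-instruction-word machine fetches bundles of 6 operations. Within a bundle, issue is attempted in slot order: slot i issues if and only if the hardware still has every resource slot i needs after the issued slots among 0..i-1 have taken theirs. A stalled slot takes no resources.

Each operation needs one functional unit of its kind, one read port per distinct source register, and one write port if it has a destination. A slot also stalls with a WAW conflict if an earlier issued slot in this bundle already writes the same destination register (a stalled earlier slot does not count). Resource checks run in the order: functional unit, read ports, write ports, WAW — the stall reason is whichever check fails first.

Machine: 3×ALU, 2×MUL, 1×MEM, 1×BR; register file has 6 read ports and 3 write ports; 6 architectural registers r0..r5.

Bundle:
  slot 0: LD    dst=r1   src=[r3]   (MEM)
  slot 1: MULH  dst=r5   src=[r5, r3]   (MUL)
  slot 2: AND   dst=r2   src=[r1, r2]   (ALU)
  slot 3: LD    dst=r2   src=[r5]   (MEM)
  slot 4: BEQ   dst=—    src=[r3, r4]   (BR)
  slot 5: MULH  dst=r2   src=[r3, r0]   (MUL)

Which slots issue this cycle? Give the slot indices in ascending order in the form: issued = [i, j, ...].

issued = [0, 1, 2]

[0] MEM needs rd=1 wr=1: ok; after: ALU=3 MUL=2 MEM=0 BR=1, R=5, W=2
[1] MUL needs rd=2 wr=1: ok; after: ALU=3 MUL=1 MEM=0 BR=1, R=3, W=1
[2] ALU needs rd=2 wr=1: ok; after: ALU=2 MUL=1 MEM=0 BR=1, R=1, W=0
[3] MEM needs rd=1 wr=1: FU; after: ALU=2 MUL=1 MEM=0 BR=1, R=1, W=0
[4] BR needs rd=2 wr=0: RD_PORT; after: ALU=2 MUL=1 MEM=0 BR=1, R=1, W=0
[5] MUL needs rd=2 wr=1: RD_PORT; after: ALU=2 MUL=1 MEM=0 BR=1, R=1, W=0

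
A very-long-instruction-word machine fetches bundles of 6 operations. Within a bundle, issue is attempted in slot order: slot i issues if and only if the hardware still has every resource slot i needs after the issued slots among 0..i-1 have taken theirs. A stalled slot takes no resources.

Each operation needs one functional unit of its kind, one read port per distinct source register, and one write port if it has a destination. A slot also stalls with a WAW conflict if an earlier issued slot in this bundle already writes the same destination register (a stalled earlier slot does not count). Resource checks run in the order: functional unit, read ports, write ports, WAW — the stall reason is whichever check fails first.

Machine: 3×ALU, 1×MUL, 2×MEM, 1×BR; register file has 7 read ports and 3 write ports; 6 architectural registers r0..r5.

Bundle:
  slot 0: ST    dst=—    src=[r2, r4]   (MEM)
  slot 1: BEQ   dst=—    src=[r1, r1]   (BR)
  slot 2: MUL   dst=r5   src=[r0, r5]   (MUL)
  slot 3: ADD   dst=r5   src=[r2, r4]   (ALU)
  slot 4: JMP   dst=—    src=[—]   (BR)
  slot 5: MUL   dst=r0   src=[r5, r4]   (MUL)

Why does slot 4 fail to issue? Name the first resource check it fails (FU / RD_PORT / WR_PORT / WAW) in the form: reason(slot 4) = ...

reason(slot 4) = FU

#0 MEM src=r2,r4 dispatched  <A:3 Mu:1 Ld:1 B:1 rd:5 wr:3>
#1 BR src=r1,r1 dispatched  <A:3 Mu:1 Ld:1 B:0 rd:4 wr:3>
#2 MUL src=r0,r5 dispatched  <A:3 Mu:0 Ld:1 B:0 rd:2 wr:2>
#3 ALU src=r2,r4 held:WAW  <A:3 Mu:0 Ld:1 B:0 rd:2 wr:2>
#4 BR src=- held:FU  <A:3 Mu:0 Ld:1 B:0 rd:2 wr:2>
#5 MUL src=r5,r4 held:FU  <A:3 Mu:0 Ld:1 B:0 rd:2 wr:2>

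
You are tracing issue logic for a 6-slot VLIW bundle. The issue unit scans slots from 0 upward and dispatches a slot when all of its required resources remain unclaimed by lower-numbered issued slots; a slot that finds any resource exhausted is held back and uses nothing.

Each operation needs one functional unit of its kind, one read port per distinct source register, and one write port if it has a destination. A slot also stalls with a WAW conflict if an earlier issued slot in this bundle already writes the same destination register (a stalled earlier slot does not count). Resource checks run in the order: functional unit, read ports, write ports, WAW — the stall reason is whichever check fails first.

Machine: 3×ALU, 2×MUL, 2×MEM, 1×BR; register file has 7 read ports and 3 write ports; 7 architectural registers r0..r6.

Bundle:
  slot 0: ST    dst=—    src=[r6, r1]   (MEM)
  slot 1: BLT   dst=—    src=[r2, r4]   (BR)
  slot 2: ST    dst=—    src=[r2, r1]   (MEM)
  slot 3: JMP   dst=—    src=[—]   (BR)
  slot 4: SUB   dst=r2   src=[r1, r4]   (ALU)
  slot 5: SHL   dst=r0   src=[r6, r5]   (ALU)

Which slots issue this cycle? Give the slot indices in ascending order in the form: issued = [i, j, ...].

[0] MEM needs rd=2 wr=0: ok; after: ALU=3 MUL=2 MEM=1 BR=1, R=5, W=3
[1] BR needs rd=2 wr=0: ok; after: ALU=3 MUL=2 MEM=1 BR=0, R=3, W=3
[2] MEM needs rd=2 wr=0: ok; after: ALU=3 MUL=2 MEM=0 BR=0, R=1, W=3
[3] BR needs rd=0 wr=0: FU; after: ALU=3 MUL=2 MEM=0 BR=0, R=1, W=3
[4] ALU needs rd=2 wr=1: RD_PORT; after: ALU=3 MUL=2 MEM=0 BR=0, R=1, W=3
[5] ALU needs rd=2 wr=1: RD_PORT; after: ALU=3 MUL=2 MEM=0 BR=0, R=1, W=3

issued = [0, 1, 2]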